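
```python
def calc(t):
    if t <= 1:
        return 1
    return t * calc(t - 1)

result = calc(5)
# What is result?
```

calc(5) = 5 * 4 * 3 * 2 * 1 = 120

Answer: 120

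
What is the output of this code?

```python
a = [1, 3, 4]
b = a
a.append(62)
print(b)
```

Key concept: basic list aliasing.
Step by step:
`a = [1, 3, 4]` → a = [1, 3, 4]
`b = a` → b = [1, 3, 4] (same object as a)
`a.append(62)` → a = [1, 3, 4, 62] (same object as b); b = [1, 3, 4, 62] (same object as a)
`print(b)` → prints [1, 3, 4, 62]

Answer: [1, 3, 4, 62]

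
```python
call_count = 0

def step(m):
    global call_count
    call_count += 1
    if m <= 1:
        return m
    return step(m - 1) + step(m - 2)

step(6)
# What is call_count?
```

Calls(m) = 1 + Calls(m-1) + Calls(m-2); Calls(0)=Calls(1)=1. For m=6 this gives 25.

Answer: 25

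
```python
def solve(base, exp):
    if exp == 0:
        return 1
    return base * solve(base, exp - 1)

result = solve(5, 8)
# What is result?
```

solve(5, 8) = 5 * 5 * 5 * 5 * 5 * 5 * 5 * 5 = 390625

Answer: 390625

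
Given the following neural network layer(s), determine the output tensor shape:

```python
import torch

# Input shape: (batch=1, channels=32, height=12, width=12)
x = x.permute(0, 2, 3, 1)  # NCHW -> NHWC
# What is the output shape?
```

Input: (1, 32, 12, 12) -> Output: (1, 12, 12, 32)

Answer: (1, 12, 12, 32)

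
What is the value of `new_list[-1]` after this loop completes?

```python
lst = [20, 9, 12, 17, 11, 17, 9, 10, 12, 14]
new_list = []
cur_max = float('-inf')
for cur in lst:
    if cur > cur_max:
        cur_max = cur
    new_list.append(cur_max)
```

Running max ends at 20
`new_list` takes the values: [] → [20] → [20, 20] → [20, 20, 20] → [20, 20, 20, 20] → [20, 20, 20, 20, 20] → [20, 20, 20, 20, 20, 20] → [20, 20, 20, 20, 20, 20, 20] → [20, 20, 20, 20, 20, 20, 20, 20] → [20, 20, 20, 20, 20, 20, 20, 20, 20] → [20, 20, 20, 20, 20, 20, 20, 20, 20, 20]
So `new_list[-1]` = 20

Answer: 20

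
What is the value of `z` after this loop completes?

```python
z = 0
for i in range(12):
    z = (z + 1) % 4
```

Increment mod 4, 12 times = 0
`z` takes the values: 0 → 1 → 2 → 3 → 0 → 1 → 2 → 3 → 0 → 1 → 2 → 3 → 0

Answer: 0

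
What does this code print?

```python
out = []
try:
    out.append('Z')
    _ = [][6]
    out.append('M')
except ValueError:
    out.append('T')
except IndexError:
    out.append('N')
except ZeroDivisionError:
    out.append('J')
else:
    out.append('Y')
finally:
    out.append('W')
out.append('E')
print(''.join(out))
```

Execution trace: 'Z' (try body) → 'N' (except IndexError) → 'W' (finally) → 'E' (after the try/except). Output: ZNWE

Answer: ZNWE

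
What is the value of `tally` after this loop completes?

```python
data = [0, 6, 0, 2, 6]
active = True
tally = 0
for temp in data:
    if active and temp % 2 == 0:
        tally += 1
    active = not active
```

Count even values at even positions
`tally` takes the values: 0 → 1 → 2 → 3

Answer: 3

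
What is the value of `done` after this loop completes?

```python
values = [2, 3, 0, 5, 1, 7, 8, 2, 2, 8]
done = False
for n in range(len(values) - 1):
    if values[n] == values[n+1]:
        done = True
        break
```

Check consecutive duplicates in [2, 3, 0, 5, 1, 7, 8, 2, 2, 8]
`done` takes the values: False → True

Answer: True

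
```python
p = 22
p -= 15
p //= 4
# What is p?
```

Trace:
`p = 22` → p = 22
`p -= 15` → p = 7
`p //= 4` → p = 1
So p = 1

Answer: 1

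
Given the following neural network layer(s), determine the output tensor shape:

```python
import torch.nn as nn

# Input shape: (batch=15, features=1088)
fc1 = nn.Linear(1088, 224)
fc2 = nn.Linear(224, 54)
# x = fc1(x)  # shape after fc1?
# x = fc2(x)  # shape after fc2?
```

Input: (15, 1088) -> after fc1: (15, 224) -> Output: (15, 54)

Answer: (15, 54)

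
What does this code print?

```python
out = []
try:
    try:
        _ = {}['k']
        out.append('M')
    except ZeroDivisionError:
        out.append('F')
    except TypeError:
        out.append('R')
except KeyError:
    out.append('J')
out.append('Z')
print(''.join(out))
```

Execution trace: 'J' (outer except KeyError) → 'Z' (after the try/except). Output: JZ

Answer: JZ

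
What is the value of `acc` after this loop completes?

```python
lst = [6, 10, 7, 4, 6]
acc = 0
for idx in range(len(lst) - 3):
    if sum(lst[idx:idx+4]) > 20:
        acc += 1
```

Count windows with sum > 20
`acc` takes the values: 0 → 1 → 2

Answer: 2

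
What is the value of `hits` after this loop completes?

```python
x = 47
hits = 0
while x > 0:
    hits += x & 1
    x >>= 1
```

Count set bits in 47 (binary: 0b101111)
`hits` takes the values: 0 → 1 → 2 → 3 → 4 → 5

Answer: 5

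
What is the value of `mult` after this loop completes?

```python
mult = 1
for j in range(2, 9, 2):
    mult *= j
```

Product of even numbers 2 to 8
`mult` takes the values: 1 → 2 → 8 → 48 → 384

Answer: 384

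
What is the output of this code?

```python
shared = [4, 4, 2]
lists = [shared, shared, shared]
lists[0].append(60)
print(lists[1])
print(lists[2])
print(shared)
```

Key concept: list of same reference.
Step by step:
`shared = [4, 4, 2]` → shared = [4, 4, 2]
`lists = [shared, shared, shared]` → lists = [[4, 4, 2], [4, 4, 2], [4, 4, 2]]
`lists[0].append(60)` → shared = [4, 4, 2, 60]; lists = [[4, 4, 2, 60], [4, 4, 2, 60], [4, 4, 2, 60]]
`print(lists[1])` → prints [4, 4, 2, 60]
`print(lists[2])` → prints [4, 4, 2, 60]
`print(shared)` → prints [4, 4, 2, 60]

Answer:
[4, 4, 2, 60]
[4, 4, 2, 60]
[4, 4, 2, 60]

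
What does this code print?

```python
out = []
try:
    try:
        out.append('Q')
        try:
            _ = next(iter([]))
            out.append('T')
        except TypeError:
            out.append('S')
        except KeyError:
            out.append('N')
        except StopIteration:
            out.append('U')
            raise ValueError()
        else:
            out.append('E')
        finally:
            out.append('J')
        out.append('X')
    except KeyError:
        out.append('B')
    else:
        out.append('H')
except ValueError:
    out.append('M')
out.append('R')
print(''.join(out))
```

Execution trace: 'Q' (try body) → 'U' (inner except StopIteration) → 'J' (inner finally) → 'M' (outer except ValueError) → 'R' (after the try/except). Output: QUJMR

Answer: QUJMR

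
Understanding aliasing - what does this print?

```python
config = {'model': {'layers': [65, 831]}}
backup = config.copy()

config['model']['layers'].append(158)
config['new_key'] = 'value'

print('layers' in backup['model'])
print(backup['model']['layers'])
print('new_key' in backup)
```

Key concept: shallow copy gotcha with nested dict.
Step by step:
`config = {'model': {'layers': [65, 831]}}` → config = {'model': {'layers': [65, 831]}}
`backup = config.copy()` → backup = {'model': {'layers': [65, 831]}}
`config['model']['layers'].append(158)` → config = {'model': {'layers': [65, 831, 158]}}; backup = {'model': {'layers': [65, 831, 158]}}
`config['new_key'] = 'value'` → config = {'model': {'layers': [65, 831, 158]}, 'new_key': 'value'}
`print('layers' in backup['model'])` → prints True
`print(backup['model']['layers'])` → prints [65, 831, 158]
`print('new_key' in backup)` → prints False

Answer:
True
[65, 831, 158]
False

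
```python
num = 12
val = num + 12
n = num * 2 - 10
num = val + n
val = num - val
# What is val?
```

Trace:
`num = 12` → num = 12
`val = num + 12` → val = 24
`n = num * 2 - 10` → n = 14
`num = val + n` → num = 38
`val = num - val` → val = 14
So val = 14

Answer: 14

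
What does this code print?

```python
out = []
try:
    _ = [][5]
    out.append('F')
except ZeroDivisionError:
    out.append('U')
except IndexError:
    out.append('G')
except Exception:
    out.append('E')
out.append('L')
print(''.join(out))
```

Execution trace: 'G' (except IndexError) → 'L' (after the try/except). Output: GL

Answer: GL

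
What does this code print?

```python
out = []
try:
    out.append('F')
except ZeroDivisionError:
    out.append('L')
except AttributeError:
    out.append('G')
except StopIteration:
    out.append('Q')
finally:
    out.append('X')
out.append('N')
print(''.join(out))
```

Execution trace: 'F' (try body, no exception) → 'X' (finally) → 'N' (after the try/except). Output: FXN

Answer: FXN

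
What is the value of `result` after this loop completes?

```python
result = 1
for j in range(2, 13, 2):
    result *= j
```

Product of even numbers 2 to 12
`result` takes the values: 1 → 2 → 8 → 48 → 384 → 3840 → 46080

Answer: 46080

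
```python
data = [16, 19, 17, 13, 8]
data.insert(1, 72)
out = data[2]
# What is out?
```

Trace:
`data = [16, 19, 17, 13, 8]` → data = [16, 19, 17, 13, 8]
`data.insert(1, 72)` → data = [16, 72, 19, 17, 13, 8]
`out = data[2]` → out = 19
So out = 19

Answer: 19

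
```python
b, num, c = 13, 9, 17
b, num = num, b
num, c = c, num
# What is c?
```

Trace:
`b, num, c = 13, 9, 17` → b = 13; num = 9; c = 17
`b, num = num, b` → b = 9; num = 13
`num, c = c, num` → num = 17; c = 13
So c = 13

Answer: 13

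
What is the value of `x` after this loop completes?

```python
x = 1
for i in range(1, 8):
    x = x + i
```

Start at 1, add 1 through 7
`x` takes the values: 1 → 2 → 4 → 7 → 11 → 16 → 22 → 29

Answer: 29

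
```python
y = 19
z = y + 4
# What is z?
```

Trace:
`y = 19` → y = 19
`z = y + 4` → z = 23
So z = 23

Answer: 23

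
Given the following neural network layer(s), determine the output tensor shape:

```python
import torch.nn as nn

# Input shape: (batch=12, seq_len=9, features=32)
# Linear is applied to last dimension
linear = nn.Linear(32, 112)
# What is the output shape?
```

Input: (12, 9, 32) -> Output: (12, 9, 112)

Answer: (12, 9, 112)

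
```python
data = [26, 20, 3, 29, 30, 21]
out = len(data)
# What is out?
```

Trace:
`data = [26, 20, 3, 29, 30, 21]` → data = [26, 20, 3, 29, 30, 21]
`out = len(data)` → out = 6
So out = 6

Answer: 6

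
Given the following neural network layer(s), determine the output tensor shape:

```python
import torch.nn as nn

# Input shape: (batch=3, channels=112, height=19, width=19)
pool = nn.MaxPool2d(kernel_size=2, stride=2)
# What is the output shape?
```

Input: (3, 112, 19, 19) -> Output: (3, 112, 9, 9)

Answer: (3, 112, 9, 9)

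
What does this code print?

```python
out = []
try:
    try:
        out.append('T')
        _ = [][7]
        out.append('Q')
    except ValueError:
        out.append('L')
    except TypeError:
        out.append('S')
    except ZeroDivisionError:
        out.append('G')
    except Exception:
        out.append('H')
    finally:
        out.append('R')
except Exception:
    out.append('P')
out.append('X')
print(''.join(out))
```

Execution trace: 'T' (inner try body) → 'H' (inner except Exception) → 'R' (inner finally) → 'X' (after the try/except). Output: THRX

Answer: THRX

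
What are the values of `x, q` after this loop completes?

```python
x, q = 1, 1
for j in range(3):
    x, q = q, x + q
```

Fibonacci: after 3 iterations
`x, q` takes the values: (1, 1) → (1, 2) → (2, 3) → (3, 5)

Answer: 3, 5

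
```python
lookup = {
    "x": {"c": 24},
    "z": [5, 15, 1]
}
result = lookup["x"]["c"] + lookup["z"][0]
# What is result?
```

Trace:
`lookup = { ...` → lookup = {'x': {'c': 24}, 'z': [5, 15, 1]}
`result = lookup["x"]["c"] + lookup["z"][0]` → result = 29
So result = 29

Answer: 29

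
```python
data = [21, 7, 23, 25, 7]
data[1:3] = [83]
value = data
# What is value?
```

Trace:
`data = [21, 7, 23, 25, 7]` → data = [21, 7, 23, 25, 7]
`data[1:3] = [83]` → data = [21, 83, 25, 7]
`value = data` → value = [21, 83, 25, 7]
So value = [21, 83, 25, 7]

Answer: [21, 83, 25, 7]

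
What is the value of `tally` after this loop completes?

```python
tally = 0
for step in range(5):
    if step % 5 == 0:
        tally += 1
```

Count numbers divisible by 5 in range(5)
`tally` takes the values: 0 → 1

Answer: 1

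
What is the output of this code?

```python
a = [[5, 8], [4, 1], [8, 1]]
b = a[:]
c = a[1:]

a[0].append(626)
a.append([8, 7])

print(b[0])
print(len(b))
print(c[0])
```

Key concept: slice with nested mutation.
Step by step:
`a = [[5, 8], [4, 1], [8, 1]]` → a = [[5, 8], [4, 1], [8, 1]]
`b = a[:]` → b = [[5, 8], [4, 1], [8, 1]]
`c = a[1:]` → c = [[4, 1], [8, 1]]
`a[0].append(626)` → a = [[5, 8, 626], [4, 1], [8, 1]]; b = [[5, 8, 626], [4, 1], [8, 1]]
`a.append([8, 7])` → a = [[5, 8, 626], [4, 1], [8, 1], [8, 7]]
`print(b[0])` → prints [5, 8, 626]
`print(len(b))` → prints 3
`print(c[0])` → prints [4, 1]

Answer:
[5, 8, 626]
3
[4, 1]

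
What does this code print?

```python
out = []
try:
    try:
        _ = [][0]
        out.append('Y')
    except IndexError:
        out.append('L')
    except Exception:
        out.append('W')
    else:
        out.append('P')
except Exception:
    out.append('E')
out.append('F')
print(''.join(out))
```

Execution trace: 'L' (inner except IndexError) → 'F' (after the try/except). Output: LF

Answer: LF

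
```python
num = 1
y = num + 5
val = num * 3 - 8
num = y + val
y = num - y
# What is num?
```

Trace:
`num = 1` → num = 1
`y = num + 5` → y = 6
`val = num * 3 - 8` → val = -5
`num = y + val` → num = 1
`y = num - y` → y = -5
So num = 1

Answer: 1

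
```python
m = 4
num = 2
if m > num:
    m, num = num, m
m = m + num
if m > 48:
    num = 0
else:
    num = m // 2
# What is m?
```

Trace:
`m = 4` → m = 4
`num = 2` → num = 2
`if m > num: ...` → m > num is True → m = 2; num = 4
`m = m + num` → m = 6
`if m > 48: ...` → m > 48 is False, take else branch → num = 3
So m = 6

Answer: 6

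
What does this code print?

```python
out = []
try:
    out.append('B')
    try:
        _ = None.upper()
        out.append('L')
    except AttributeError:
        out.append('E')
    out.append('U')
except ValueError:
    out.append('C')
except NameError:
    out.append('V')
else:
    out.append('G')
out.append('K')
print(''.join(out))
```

Execution trace: 'B' (try body) → 'E' (inner except AttributeError) → 'U' (try body, no exception) → 'G' (else) → 'K' (after the try/except). Output: BEUGK

Answer: BEUGK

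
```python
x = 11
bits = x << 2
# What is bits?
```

Trace:
`x = 11` → x = 11
`bits = x << 2` → bits = 44
So bits = 44

Answer: 44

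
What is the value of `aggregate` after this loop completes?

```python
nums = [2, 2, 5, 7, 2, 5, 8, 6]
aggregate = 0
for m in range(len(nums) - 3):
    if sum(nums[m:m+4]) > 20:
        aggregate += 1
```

Count windows with sum > 20
`aggregate` takes the values: 0 → 1 → 2

Answer: 2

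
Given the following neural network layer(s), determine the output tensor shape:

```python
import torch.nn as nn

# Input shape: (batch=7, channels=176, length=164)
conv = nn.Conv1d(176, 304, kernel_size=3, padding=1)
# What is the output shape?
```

Input: (7, 176, 164) -> Output: (7, 304, 164)

Answer: (7, 304, 164)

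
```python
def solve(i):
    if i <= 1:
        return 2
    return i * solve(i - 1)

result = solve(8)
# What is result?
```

solve(8) = 8 * 7 * 6 * 5 * 4 * 3 * 2 * 2 = 80640

Answer: 80640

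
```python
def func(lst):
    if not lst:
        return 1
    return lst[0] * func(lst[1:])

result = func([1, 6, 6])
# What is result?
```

Product over [1, 6, 6] = 1 * 6 * 6 = 36

Answer: 36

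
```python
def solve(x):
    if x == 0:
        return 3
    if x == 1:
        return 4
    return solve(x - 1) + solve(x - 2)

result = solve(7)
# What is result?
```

Build up from base cases: solve(0)=3, solve(1)=4, solve(2)=7, solve(3)=11, solve(4)=18, solve(5)=29, solve(6)=47, ..., solve(7)=76

Answer: 76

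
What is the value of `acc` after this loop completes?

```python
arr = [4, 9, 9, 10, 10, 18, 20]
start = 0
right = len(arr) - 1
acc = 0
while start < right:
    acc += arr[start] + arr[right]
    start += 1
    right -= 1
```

Sum of pairs from ends
`acc` takes the values: 0 → 24 → 51 → 70

Answer: 70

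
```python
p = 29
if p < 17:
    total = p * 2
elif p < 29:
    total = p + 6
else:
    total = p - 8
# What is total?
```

Trace:
`p = 29` → p = 29
`if p < 17: ...` → p < 17 is False, p < 29 is False, take else branch → total = 21
So total = 21

Answer: 21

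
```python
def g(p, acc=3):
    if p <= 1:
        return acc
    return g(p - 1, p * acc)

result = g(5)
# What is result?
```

Accumulator trace (n, acc): (5, 3) -> (4, 15) -> (3, 60) -> (2, 180) -> (1, 360) -> return 360

Answer: 360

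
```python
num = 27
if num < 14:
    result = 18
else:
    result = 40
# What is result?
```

Trace:
`num = 27` → num = 27
`if num < 14: ...` → num < 14 is False, take else branch → result = 40
So result = 40

Answer: 40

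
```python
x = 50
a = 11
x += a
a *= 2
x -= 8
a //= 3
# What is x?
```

Trace:
`x = 50` → x = 50
`a = 11` → a = 11
`x += a` → x = 61
`a *= 2` → a = 22
`x -= 8` → x = 53
`a //= 3` → a = 7
So x = 53

Answer: 53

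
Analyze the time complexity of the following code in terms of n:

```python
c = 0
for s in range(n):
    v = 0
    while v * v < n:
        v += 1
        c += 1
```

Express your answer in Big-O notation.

Each loop level contributes: n × √n. Multiplying the contributions gives O(n√n).

Answer: O(n√n)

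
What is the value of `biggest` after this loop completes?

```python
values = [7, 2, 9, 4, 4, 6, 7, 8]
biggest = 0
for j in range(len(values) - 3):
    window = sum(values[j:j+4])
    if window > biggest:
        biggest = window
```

Max sum of 4-element window in [7, 2, 9, 4, 4, 6, 7, 8]
`biggest` takes the values: 0 → 22 → 23 → 25

Answer: 25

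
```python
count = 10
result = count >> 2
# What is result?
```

Trace:
`count = 10` → count = 10
`result = count >> 2` → result = 2
So result = 2

Answer: 2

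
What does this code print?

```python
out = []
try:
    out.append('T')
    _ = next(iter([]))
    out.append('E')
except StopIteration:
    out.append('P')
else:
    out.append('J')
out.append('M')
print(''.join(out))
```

Execution trace: 'T' (try body) → 'P' (except StopIteration) → 'M' (after the try/except). Output: TPM

Answer: TPM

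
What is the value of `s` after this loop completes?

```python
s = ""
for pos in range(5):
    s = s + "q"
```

Repeat 'q' 5 times
`s` takes the values: "" → "q" → "qq" → "qqq" → "qqqq" → "qqqqq"

Answer: "qqqqq"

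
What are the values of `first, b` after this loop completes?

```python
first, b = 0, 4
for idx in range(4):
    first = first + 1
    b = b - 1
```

first goes 0→4, b goes 4→0
`first, b` takes the values: (0, 4) → (1, 4) → (1, 3) → (2, 3) → (2, 2) → (3, 2) → (3, 1) → (4, 1) → (4, 0)

Answer: 4, 0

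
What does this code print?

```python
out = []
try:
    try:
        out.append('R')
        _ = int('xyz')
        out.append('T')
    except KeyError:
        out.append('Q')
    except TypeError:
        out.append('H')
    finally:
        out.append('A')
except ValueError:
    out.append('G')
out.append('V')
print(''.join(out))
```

Execution trace: 'R' (try body) → 'A' (finally) → 'G' (outer except ValueError) → 'V' (after the try/except). Output: RAGV

Answer: RAGV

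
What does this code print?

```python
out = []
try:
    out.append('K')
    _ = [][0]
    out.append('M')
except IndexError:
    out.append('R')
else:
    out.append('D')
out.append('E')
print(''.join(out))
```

Execution trace: 'K' (try body) → 'R' (except IndexError) → 'E' (after the try/except). Output: KRE

Answer: KRE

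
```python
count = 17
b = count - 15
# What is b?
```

Trace:
`count = 17` → count = 17
`b = count - 15` → b = 2
So b = 2

Answer: 2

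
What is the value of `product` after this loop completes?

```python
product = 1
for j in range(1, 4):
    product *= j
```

3! = 6
`product` takes the values: 1 → 2 → 6

Answer: 6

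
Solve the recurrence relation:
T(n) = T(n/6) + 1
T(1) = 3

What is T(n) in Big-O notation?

Each step divides n by 6 and adds 1. After log_6(n) steps we reach T(1)=3. So T(n) = 1·log_6(n) + 3 = O(log n).

Answer: O(log n)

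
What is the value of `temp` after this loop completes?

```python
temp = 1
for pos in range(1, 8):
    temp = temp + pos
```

Start at 1, add 1 through 7
`temp` takes the values: 1 → 2 → 4 → 7 → 11 → 16 → 22 → 29

Answer: 29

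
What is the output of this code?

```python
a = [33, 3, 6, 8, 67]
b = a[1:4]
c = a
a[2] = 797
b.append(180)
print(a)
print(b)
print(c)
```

Key concept: slice vs alias.
Step by step:
`a = [33, 3, 6, 8, 67]` → a = [33, 3, 6, 8, 67]
`b = a[1:4]` → b = [3, 6, 8]
`c = a` → c = [33, 3, 6, 8, 67] (same object as a)
`a[2] = 797` → a = [33, 3, 797, 8, 67] (same object as c); c = [33, 3, 797, 8, 67] (same object as a)
`b.append(180)` → b = [3, 6, 8, 180]
`print(a)` → prints [33, 3, 797, 8, 67]
`print(b)` → prints [3, 6, 8, 180]
`print(c)` → prints [33, 3, 797, 8, 67]

Answer:
[33, 3, 797, 8, 67]
[3, 6, 8, 180]
[33, 3, 797, 8, 67]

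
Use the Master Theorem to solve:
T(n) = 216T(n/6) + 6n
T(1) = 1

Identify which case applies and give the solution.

a=216, b=6, f(n)=6n. log_6(216) = 3. Since c=1 < 3, Case 1 applies: T(n) = Θ(n^log_b(a)) = O(n^3).

Answer: O(n^3) - Case 1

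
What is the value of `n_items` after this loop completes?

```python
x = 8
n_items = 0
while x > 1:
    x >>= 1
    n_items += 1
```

Count right shifts until 1
`n_items` takes the values: 0 → 1 → 2 → 3

Answer: 3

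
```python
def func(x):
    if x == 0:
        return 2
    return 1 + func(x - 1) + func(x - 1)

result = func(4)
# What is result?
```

func(x) = 1 + 2·func(x-1), func(0)=2. Closed form: (2+1)·2^4 - 1 = 47.

Answer: 47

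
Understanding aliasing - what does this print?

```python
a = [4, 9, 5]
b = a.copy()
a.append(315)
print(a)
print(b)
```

Key concept: list.copy() creates independent copy.
Step by step:
`a = [4, 9, 5]` → a = [4, 9, 5]
`b = a.copy()` → b = [4, 9, 5]
`a.append(315)` → a = [4, 9, 5, 315]
`print(a)` → prints [4, 9, 5, 315]
`print(b)` → prints [4, 9, 5]

Answer:
[4, 9, 5, 315]
[4, 9, 5]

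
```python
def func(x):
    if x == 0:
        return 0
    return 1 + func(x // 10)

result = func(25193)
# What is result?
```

Count of digits of 25193: 5

Answer: 5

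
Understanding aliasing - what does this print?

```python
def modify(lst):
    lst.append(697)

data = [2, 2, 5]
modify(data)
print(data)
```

Key concept: function modifies passed list.
Step by step:
`data = [2, 2, 5]` → data = [2, 2, 5]
`modify(data)` → data = [2, 2, 5, 697]
`print(data)` → prints [2, 2, 5, 697]

Answer: [2, 2, 5, 697]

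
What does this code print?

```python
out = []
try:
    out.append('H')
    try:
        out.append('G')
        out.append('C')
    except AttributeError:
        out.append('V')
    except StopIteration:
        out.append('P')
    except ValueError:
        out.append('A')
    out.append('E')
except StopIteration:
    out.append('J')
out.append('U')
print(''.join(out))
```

Execution trace: 'H' (try body) → 'G' (inner try body) → 'C' (inner try body, no exception) → 'E' (try body, no exception) → 'U' (after the try/except). Output: HGCEU

Answer: HGCEU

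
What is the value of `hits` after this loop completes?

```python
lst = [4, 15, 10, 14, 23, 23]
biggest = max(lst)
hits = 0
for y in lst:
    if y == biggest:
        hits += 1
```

Count of max value 23 in [4, 15, 10, 14, 23, 23]
`hits` takes the values: 0 → 1 → 2

Answer: 2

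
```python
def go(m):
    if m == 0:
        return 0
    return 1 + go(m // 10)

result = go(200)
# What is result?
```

Count of digits of 200: 3

Answer: 3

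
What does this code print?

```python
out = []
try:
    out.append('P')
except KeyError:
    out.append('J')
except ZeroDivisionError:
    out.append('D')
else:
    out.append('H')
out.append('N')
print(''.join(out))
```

Execution trace: 'P' (try body, no exception) → 'H' (else) → 'N' (after the try/except). Output: PHN

Answer: PHN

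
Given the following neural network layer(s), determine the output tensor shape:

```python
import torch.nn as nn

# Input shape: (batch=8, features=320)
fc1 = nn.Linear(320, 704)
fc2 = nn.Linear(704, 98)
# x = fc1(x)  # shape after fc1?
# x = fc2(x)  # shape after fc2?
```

Input: (8, 320) -> after fc1: (8, 704) -> Output: (8, 98)

Answer: (8, 98)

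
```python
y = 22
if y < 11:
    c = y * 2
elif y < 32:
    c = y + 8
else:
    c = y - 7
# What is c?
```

Trace:
`y = 22` → y = 22
`if y < 11: ...` → y < 11 is False, y < 32 is True → c = 30
So c = 30

Answer: 30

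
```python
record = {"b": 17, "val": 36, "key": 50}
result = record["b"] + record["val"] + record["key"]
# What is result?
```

Trace:
`record = {"b": 17, "val": 36, "key": 50}` → record = {'b': 17, 'val': 36, 'key': 50}
`result = record["b"] + record["val"] + record["key"]` → result = 103
So result = 103

Answer: 103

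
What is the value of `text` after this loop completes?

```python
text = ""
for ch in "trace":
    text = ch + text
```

Reverse 'trace'
`text` takes the values: "" → "t" → "rt" → "art" → "cart" → "ecart"

Answer: "ecart"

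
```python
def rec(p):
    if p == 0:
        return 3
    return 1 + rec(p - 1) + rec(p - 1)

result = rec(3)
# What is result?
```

rec(p) = 1 + 2·rec(p-1), rec(0)=3. Closed form: (3+1)·2^3 - 1 = 31.

Answer: 31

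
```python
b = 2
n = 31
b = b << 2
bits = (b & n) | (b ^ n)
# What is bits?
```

Trace:
`b = 2` → b = 2
`n = 31` → n = 31
`b = b << 2` → b = 8
`bits = (b & n) | (b ^ n)` → bits = 31
So bits = 31

Answer: 31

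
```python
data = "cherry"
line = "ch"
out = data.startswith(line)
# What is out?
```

Trace:
`data = "cherry"` → data = 'cherry'
`line = "ch"` → line = 'ch'
`out = data.startswith(line)` → out = True
So out = True

Answer: True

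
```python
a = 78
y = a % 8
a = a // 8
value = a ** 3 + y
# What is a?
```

Trace:
`a = 78` → a = 78
`y = a % 8` → y = 6
`a = a // 8` → a = 9
`value = a ** 3 + y` → value = 735
So a = 9

Answer: 9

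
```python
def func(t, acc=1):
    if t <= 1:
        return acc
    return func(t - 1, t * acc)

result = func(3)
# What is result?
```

Accumulator trace (n, acc): (3, 1) -> (2, 3) -> (1, 6) -> return 6

Answer: 6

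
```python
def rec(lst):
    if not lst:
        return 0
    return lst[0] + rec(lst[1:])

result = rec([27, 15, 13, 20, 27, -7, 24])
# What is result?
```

27 + 15 + 13 + 20 + 27 + (-7) + 24 + 0 = 119

Answer: 119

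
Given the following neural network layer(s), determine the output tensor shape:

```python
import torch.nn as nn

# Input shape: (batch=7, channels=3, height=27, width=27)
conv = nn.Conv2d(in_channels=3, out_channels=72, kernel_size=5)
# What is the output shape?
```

Input: (7, 3, 27, 27) -> Output: (7, 72, 23, 23)

Answer: (7, 72, 23, 23)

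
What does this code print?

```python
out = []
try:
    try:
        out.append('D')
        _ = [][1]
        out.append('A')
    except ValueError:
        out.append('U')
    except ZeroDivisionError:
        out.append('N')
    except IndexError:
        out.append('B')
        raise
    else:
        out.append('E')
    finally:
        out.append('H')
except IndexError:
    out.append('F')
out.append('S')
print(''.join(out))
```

Execution trace: 'D' (inner try body) → 'B' (inner except IndexError) → 'H' (inner finally) → 'F' (outer except IndexError) → 'S' (after the try/except). Output: DBHFS

Answer: DBHFS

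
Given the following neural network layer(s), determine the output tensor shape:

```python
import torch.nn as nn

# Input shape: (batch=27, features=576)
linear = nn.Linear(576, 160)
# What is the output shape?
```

Input: (27, 576) -> Output: (27, 160)

Answer: (27, 160)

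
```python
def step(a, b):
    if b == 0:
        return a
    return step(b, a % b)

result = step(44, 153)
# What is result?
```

step(44, 153) -> step(153, 44) -> step(44, 21) -> step(21, 2) -> step(2, 1) -> step(1, 0) -> 1

Answer: 1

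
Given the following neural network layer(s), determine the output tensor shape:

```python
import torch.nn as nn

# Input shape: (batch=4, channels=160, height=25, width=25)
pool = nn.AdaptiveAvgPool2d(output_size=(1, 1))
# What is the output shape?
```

Input: (4, 160, 25, 25) -> Output: (4, 160, 1, 1)

Answer: (4, 160, 1, 1)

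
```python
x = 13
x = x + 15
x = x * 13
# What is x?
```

Trace:
`x = 13` → x = 13
`x = x + 15` → x = 28
`x = x * 13` → x = 364
So x = 364

Answer: 364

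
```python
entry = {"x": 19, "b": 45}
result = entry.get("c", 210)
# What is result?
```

Trace:
`entry = {"x": 19, "b": 45}` → entry = {'x': 19, 'b': 45}
`result = entry.get("c", 210)` → result = 210
So result = 210

Answer: 210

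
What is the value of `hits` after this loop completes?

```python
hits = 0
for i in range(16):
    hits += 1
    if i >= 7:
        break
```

Loop breaks when i reaches 7, hits is 8
`hits` takes the values: 0 → 1 → 2 → 3 → 4 → 5 → 6 → 7 → 8

Answer: 8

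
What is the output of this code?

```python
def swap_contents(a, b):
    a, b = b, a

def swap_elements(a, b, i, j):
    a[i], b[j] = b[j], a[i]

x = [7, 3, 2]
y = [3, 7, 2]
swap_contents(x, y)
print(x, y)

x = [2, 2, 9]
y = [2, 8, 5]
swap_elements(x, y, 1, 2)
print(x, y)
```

Key concept: parameter rebinding vs mutation.
Step by step:
`x = [7, 3, 2]` → x = [7, 3, 2]
`y = [3, 7, 2]` → y = [3, 7, 2]
`swap_contents(x, y)` → no visible change to tracked variables
`print(x, y)` → prints [7, 3, 2] [3, 7, 2]
`x = [2, 2, 9]` → x = [2, 2, 9]
`y = [2, 8, 5]` → y = [2, 8, 5]
`swap_elements(x, y, 1, 2)` → x = [2, 5, 9]; y = [2, 8, 2]
`print(x, y)` → prints [2, 5, 9] [2, 8, 2]

Answer:
[7, 3, 2] [3, 7, 2]
[2, 5, 9] [2, 8, 2]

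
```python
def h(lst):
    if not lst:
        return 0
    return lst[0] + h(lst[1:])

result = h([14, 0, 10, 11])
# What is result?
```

14 + 0 + 10 + 11 + 0 = 35

Answer: 35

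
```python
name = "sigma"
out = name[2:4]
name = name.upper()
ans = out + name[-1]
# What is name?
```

Trace:
`name = "sigma"` → name = 'sigma'
`out = name[2:4]` → out = 'gm'
`name = name.upper()` → name = 'SIGMA'
`ans = out + name[-1]` → ans = 'gmA'
So name = 'SIGMA'

Answer: 'SIGMA'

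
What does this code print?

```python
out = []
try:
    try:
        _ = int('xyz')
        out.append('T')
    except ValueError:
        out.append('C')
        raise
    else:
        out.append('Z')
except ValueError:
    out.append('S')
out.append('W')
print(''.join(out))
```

Execution trace: 'C' (inner except ValueError) → 'S' (outer except ValueError) → 'W' (after the try/except). Output: CSW

Answer: CSW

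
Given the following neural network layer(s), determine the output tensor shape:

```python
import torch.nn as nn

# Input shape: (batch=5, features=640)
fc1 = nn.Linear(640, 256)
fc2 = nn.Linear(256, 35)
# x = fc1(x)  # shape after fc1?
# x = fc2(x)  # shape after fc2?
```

Input: (5, 640) -> after fc1: (5, 256) -> Output: (5, 35)

Answer: (5, 35)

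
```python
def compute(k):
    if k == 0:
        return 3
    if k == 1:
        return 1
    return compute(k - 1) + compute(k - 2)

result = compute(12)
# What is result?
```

Build up from base cases: compute(0)=3, compute(1)=1, compute(2)=4, compute(3)=5, compute(4)=9, compute(5)=14, compute(6)=23, ..., compute(12)=411

Answer: 411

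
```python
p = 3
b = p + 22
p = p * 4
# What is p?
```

Trace:
`p = 3` → p = 3
`b = p + 22` → b = 25
`p = p * 4` → p = 12
So p = 12

Answer: 12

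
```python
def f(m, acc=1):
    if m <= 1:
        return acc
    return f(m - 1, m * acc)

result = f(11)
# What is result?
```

Accumulator trace (n, acc): (11, 1) -> (10, 11) -> (9, 110) -> (8, 990) -> (7, 7920) -> (6, 55440) -> (5, 332640) -> (4, 1663200) -> (3, 6652800) -> (2, 19958400) -> (1, 39916800) -> return 39916800

Answer: 39916800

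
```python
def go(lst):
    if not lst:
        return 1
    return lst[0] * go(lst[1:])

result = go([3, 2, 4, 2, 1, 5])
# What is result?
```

Product over [3, 2, 4, 2, 1, 5] = 3 * 2 * 4 * 2 * 1 * 5 = 240

Answer: 240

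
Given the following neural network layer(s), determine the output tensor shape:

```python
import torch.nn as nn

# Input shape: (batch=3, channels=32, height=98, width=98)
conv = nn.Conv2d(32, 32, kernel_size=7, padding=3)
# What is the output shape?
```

Input: (3, 32, 98, 98) -> Output: (3, 32, 98, 98)

Answer: (3, 32, 98, 98)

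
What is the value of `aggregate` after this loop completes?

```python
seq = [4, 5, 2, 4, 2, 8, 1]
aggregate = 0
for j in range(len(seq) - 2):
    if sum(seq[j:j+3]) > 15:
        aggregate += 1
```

Count windows with sum > 15
`aggregate` takes the values: 0

Answer: 0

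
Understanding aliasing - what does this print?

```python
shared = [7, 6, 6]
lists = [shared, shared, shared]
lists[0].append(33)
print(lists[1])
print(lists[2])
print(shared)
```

Key concept: list of same reference.
Step by step:
`shared = [7, 6, 6]` → shared = [7, 6, 6]
`lists = [shared, shared, shared]` → lists = [[7, 6, 6], [7, 6, 6], [7, 6, 6]]
`lists[0].append(33)` → shared = [7, 6, 6, 33]; lists = [[7, 6, 6, 33], [7, 6, 6, 33], [7, 6, 6, 33]]
`print(lists[1])` → prints [7, 6, 6, 33]
`print(lists[2])` → prints [7, 6, 6, 33]
`print(shared)` → prints [7, 6, 6, 33]

Answer:
[7, 6, 6, 33]
[7, 6, 6, 33]
[7, 6, 6, 33]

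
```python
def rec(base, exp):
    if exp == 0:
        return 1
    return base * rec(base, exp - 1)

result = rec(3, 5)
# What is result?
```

rec(3, 5) = 3 * 3 * 3 * 3 * 3 = 243

Answer: 243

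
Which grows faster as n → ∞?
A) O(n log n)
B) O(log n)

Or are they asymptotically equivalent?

O(n log n) vs O(log n): Higher order terms dominate.

Answer: A) O(n log n) grows faster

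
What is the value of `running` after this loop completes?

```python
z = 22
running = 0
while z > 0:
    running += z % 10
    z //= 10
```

Sum digits of 22
`running` takes the values: 0 → 2 → 4

Answer: 4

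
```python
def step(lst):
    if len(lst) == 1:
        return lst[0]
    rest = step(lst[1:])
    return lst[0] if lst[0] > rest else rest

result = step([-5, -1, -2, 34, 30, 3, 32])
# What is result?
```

Recursive max over [-5, -1, -2, 34, 30, 3, 32] = 34

Answer: 34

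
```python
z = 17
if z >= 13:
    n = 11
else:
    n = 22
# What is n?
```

Trace:
`z = 17` → z = 17
`if z >= 13: ...` → z >= 13 is True → n = 11
So n = 11

Answer: 11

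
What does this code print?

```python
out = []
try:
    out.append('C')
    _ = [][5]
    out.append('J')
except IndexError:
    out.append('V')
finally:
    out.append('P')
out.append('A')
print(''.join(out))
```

Execution trace: 'C' (try body) → 'V' (except IndexError) → 'P' (finally) → 'A' (after the try/except). Output: CVPA

Answer: CVPA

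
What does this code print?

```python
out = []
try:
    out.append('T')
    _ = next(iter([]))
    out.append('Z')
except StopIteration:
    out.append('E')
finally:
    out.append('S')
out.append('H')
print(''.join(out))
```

Execution trace: 'T' (try body) → 'E' (except StopIteration) → 'S' (finally) → 'H' (after the try/except). Output: TESH

Answer: TESH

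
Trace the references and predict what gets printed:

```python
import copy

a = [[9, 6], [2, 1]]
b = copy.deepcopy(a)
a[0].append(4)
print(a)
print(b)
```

Key concept: deep copy is fully independent.
Step by step:
`a = [[9, 6], [2, 1]]` → a = [[9, 6], [2, 1]]
`b = copy.deepcopy(a)` → b = [[9, 6], [2, 1]]
`a[0].append(4)` → a = [[9, 6, 4], [2, 1]]
`print(a)` → prints [[9, 6, 4], [2, 1]]
`print(b)` → prints [[9, 6], [2, 1]]

Answer:
[[9, 6, 4], [2, 1]]
[[9, 6], [2, 1]]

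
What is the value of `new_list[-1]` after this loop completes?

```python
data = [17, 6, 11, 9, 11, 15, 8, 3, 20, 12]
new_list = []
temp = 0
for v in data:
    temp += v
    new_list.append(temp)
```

Cumulative sum ends at 112
`new_list` takes the values: [] → [17] → [17, 23] → [17, 23, 34] → [17, 23, 34, 43] → [17, 23, 34, 43, 54] → [17, 23, 34, 43, 54, 69] → [17, 23, 34, 43, 54, 69, 77] → [17, 23, 34, 43, 54, 69, 77, 80] → [17, 23, 34, 43, 54, 69, 77, 80, 100] → [17, 23, 34, 43, 54, 69, 77, 80, 100, 112]
So `new_list[-1]` = 112

Answer: 112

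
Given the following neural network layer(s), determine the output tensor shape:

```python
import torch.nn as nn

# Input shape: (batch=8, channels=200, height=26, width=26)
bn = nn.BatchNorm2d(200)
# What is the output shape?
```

Input: (8, 200, 26, 26) -> Output: (8, 200, 26, 26)

Answer: (8, 200, 26, 26)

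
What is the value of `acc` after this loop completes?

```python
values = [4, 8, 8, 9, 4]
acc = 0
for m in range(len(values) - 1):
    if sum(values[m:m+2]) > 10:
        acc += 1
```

Count windows with sum > 10
`acc` takes the values: 0 → 1 → 2 → 3 → 4

Answer: 4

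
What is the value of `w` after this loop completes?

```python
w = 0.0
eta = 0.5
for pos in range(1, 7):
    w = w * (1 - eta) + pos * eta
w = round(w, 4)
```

Moving average with lr=0.5
`w` takes the values: 0.0 → 0.5 → 1.25 → 2.125 → 3.0625 → 4.03125 → 5.015625 → 5.0156

Answer: 5.0156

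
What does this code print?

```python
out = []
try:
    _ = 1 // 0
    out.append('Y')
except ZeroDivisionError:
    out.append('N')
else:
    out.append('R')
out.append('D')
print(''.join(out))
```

Execution trace: 'N' (except ZeroDivisionError) → 'D' (after the try/except). Output: ND

Answer: ND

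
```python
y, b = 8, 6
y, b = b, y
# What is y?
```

Trace:
`y, b = 8, 6` → y = 8; b = 6
`y, b = b, y` → y = 6; b = 8
So y = 6

Answer: 6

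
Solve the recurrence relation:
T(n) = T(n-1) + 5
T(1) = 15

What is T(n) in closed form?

Unrolling: T(n) = T(1) + 5·(n-1) = 15 + 5(n-1) = 5n + 10.

Answer: T(n) = 5n + 10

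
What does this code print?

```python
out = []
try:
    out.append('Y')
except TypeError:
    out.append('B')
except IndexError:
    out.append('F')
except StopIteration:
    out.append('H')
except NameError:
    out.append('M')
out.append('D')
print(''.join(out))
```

Execution trace: 'Y' (try body, no exception) → 'D' (after the try/except). Output: YD

Answer: YD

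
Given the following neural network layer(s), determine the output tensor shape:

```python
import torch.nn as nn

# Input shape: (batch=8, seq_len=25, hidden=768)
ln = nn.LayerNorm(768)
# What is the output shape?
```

Input: (8, 25, 768) -> Output: (8, 25, 768)

Answer: (8, 25, 768)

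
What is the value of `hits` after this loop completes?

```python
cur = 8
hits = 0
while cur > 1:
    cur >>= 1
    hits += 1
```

Count right shifts until 1
`hits` takes the values: 0 → 1 → 2 → 3

Answer: 3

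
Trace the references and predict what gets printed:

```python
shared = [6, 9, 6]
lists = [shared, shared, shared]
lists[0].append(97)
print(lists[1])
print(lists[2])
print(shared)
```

Key concept: list of same reference.
Step by step:
`shared = [6, 9, 6]` → shared = [6, 9, 6]
`lists = [shared, shared, shared]` → lists = [[6, 9, 6], [6, 9, 6], [6, 9, 6]]
`lists[0].append(97)` → shared = [6, 9, 6, 97]; lists = [[6, 9, 6, 97], [6, 9, 6, 97], [6, 9, 6, 97]]
`print(lists[1])` → prints [6, 9, 6, 97]
`print(lists[2])` → prints [6, 9, 6, 97]
`print(shared)` → prints [6, 9, 6, 97]

Answer:
[6, 9, 6, 97]
[6, 9, 6, 97]
[6, 9, 6, 97]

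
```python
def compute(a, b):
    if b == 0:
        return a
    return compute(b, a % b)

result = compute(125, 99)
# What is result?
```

compute(125, 99) -> compute(99, 26) -> compute(26, 21) -> compute(21, 5) -> compute(5, 1) -> compute(1, 0) -> 1

Answer: 1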